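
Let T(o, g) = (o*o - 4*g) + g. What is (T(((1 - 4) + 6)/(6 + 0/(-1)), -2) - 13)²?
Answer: 729/16 ≈ 45.563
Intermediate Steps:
T(o, g) = o² - 3*g (T(o, g) = (o² - 4*g) + g = o² - 3*g)
(T(((1 - 4) + 6)/(6 + 0/(-1)), -2) - 13)² = (((((1 - 4) + 6)/(6 + 0/(-1)))² - 3*(-2)) - 13)² = ((((-3 + 6)/(6 + 0*(-1)))² + 6) - 13)² = (((3/(6 + 0))² + 6) - 13)² = (((3/6)² + 6) - 13)² = (((3*(⅙))² + 6) - 13)² = (((½)² + 6) - 13)² = ((¼ + 6) - 13)² = (25/4 - 13)² = (-27/4)² = 729/16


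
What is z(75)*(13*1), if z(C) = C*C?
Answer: 73125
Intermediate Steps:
z(C) = C**2
z(75)*(13*1) = 75**2*(13*1) = 5625*13 = 73125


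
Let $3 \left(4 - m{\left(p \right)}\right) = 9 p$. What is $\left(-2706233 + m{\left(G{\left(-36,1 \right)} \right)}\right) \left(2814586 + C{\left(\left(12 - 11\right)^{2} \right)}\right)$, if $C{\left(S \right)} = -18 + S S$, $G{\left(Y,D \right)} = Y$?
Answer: $-7616564276849$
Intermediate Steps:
$m{\left(p \right)} = 4 - 3 p$ ($m{\left(p \right)} = 4 - \frac{9 p}{3} = 4 - 3 p$)
$C{\left(S \right)} = -18 + S^{2}$
$\left(-2706233 + m{\left(G{\left(-36,1 \right)} \right)}\right) \left(2814586 + C{\left(\left(12 - 11\right)^{2} \right)}\right) = \left(-2706233 + \left(4 - -108\right)\right) \left(2814586 - \left(18 - \left(\left(12 - 11\right)^{2}\right)^{2}\right)\right) = \left(-2706233 + \left(4 + 108\right)\right) \left(2814586 - \left(18 - \left(1^{2}\right)^{2}\right)\right) = \left(-2706233 + 112\right) \left(2814586 - \left(18 - 1^{2}\right)\right) = - 2706121 \left(2814586 + \left(-18 + 1\right)\right) = - 2706121 \left(2814586 - 17\right) = \left(-2706121\right) 2814569 = -7616564276849$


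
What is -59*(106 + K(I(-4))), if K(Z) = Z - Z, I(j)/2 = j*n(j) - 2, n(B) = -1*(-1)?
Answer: -6254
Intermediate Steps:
n(B) = 1
I(j) = -4 + 2*j (I(j) = 2*(j*1 - 2) = 2*(j - 2) = 2*(-2 + j) = -4 + 2*j)
K(Z) = 0
-59*(106 + K(I(-4))) = -59*(106 + 0) = -59*106 = -6254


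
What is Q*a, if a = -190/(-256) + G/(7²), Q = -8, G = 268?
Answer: -38959/784 ≈ -49.693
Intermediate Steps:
a = 38959/6272 (a = -190/(-256) + 268/(7²) = -190*(-1/256) + 268/49 = 95/128 + 268*(1/49) = 95/128 + 268/49 = 38959/6272 ≈ 6.2116)
Q*a = -8*38959/6272 = -38959/784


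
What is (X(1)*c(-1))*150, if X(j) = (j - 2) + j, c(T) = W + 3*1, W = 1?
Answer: 0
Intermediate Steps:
c(T) = 4 (c(T) = 1 + 3*1 = 1 + 3 = 4)
X(j) = -2 + 2*j (X(j) = (-2 + j) + j = -2 + 2*j)
(X(1)*c(-1))*150 = ((-2 + 2*1)*4)*150 = ((-2 + 2)*4)*150 = (0*4)*150 = 0*150 = 0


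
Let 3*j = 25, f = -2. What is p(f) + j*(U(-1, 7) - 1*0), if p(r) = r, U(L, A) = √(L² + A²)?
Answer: -2 + 125*√2/3 ≈ 56.926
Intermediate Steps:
j = 25/3 (j = (⅓)*25 = 25/3 ≈ 8.3333)
U(L, A) = √(A² + L²)
p(f) + j*(U(-1, 7) - 1*0) = -2 + 25*(√(7² + (-1)²) - 1*0)/3 = -2 + 25*(√(49 + 1) + 0)/3 = -2 + 25*(√50 + 0)/3 = -2 + 25*(5*√2 + 0)/3 = -2 + 25*(5*√2)/3 = -2 + 125*√2/3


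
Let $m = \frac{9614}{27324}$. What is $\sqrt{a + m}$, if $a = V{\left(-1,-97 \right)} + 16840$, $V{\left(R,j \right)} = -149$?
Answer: $\frac{\sqrt{5407998}}{18} \approx 129.2$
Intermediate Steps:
$m = \frac{19}{54}$ ($m = 9614 \cdot \frac{1}{27324} = \frac{19}{54} \approx 0.35185$)
$a = 16691$ ($a = -149 + 16840 = 16691$)
$\sqrt{a + m} = \sqrt{16691 + \frac{19}{54}} = \sqrt{\frac{901333}{54}} = \frac{\sqrt{5407998}}{18}$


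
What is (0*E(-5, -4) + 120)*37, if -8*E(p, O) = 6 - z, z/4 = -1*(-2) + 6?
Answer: 4440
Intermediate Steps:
z = 32 (z = 4*(-1*(-2) + 6) = 4*(2 + 6) = 4*8 = 32)
E(p, O) = 13/4 (E(p, O) = -(6 - 1*32)/8 = -(6 - 32)/8 = -⅛*(-26) = 13/4)
(0*E(-5, -4) + 120)*37 = (0*(13/4) + 120)*37 = (0 + 120)*37 = 120*37 = 4440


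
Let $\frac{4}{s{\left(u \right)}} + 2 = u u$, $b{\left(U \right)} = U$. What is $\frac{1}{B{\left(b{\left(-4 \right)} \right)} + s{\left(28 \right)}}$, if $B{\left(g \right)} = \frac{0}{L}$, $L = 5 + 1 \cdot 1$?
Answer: $\frac{391}{2} \approx 195.5$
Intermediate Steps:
$L = 6$ ($L = 5 + 1 = 6$)
$s{\left(u \right)} = \frac{4}{-2 + u^{2}}$ ($s{\left(u \right)} = \frac{4}{-2 + u u} = \frac{4}{-2 + u^{2}}$)
$B{\left(g \right)} = 0$ ($B{\left(g \right)} = \frac{0}{6} = 0 \cdot \frac{1}{6} = 0$)
$\frac{1}{B{\left(b{\left(-4 \right)} \right)} + s{\left(28 \right)}} = \frac{1}{0 + \frac{4}{-2 + 28^{2}}} = \frac{1}{0 + \frac{4}{-2 + 784}} = \frac{1}{0 + \frac{4}{782}} = \frac{1}{0 + 4 \cdot \frac{1}{782}} = \frac{1}{0 + \frac{2}{391}} = \frac{1}{\frac{2}{391}} = \frac{391}{2}$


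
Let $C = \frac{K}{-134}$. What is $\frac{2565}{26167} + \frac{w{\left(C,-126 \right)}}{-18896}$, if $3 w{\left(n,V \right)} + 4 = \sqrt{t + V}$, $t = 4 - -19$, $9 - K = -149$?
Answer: $\frac{36377347}{370838724} - \frac{i \sqrt{103}}{56688} \approx 0.098095 - 0.00017903 i$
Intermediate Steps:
$K = 158$ ($K = 9 - -149 = 9 + 149 = 158$)
$C = - \frac{79}{67}$ ($C = \frac{158}{-134} = 158 \left(- \frac{1}{134}\right) = - \frac{79}{67} \approx -1.1791$)
$t = 23$ ($t = 4 + 19 = 23$)
$w{\left(n,V \right)} = - \frac{4}{3} + \frac{\sqrt{23 + V}}{3}$
$\frac{2565}{26167} + \frac{w{\left(C,-126 \right)}}{-18896} = \frac{2565}{26167} + \frac{- \frac{4}{3} + \frac{\sqrt{23 - 126}}{3}}{-18896} = 2565 \cdot \frac{1}{26167} + \left(- \frac{4}{3} + \frac{\sqrt{-103}}{3}\right) \left(- \frac{1}{18896}\right) = \frac{2565}{26167} + \left(- \frac{4}{3} + \frac{i \sqrt{103}}{3}\right) \left(- \frac{1}{18896}\right) = \frac{2565}{26167} + \left(\frac{1}{14172} - \frac{i \sqrt{103}}{56688}\right) = \frac{36377347}{370838724} - \frac{i \sqrt{103}}{56688}$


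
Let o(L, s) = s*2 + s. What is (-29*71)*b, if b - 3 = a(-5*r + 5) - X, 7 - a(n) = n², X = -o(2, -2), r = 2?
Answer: 43239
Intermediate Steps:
o(L, s) = 3*s (o(L, s) = 2*s + s = 3*s)
X = 6 (X = -3*(-2) = -1*(-6) = 6)
a(n) = 7 - n²
b = -21 (b = 3 + ((7 - (-5*2 + 5)²) - 1*6) = 3 + ((7 - (-10 + 5)²) - 6) = 3 + ((7 - 1*(-5)²) - 6) = 3 + ((7 - 1*25) - 6) = 3 + ((7 - 25) - 6) = 3 + (-18 - 6) = 3 - 24 = -21)
(-29*71)*b = -29*71*(-21) = -2059*(-21) = 43239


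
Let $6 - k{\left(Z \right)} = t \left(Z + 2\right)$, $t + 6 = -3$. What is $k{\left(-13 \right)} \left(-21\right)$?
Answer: $1953$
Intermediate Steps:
$t = -9$ ($t = -6 - 3 = -9$)
$k{\left(Z \right)} = 24 + 9 Z$ ($k{\left(Z \right)} = 6 - - 9 \left(Z + 2\right) = 6 - - 9 \left(2 + Z\right) = 6 - \left(-18 - 9 Z\right) = 6 + \left(18 + 9 Z\right) = 24 + 9 Z$)
$k{\left(-13 \right)} \left(-21\right) = \left(24 + 9 \left(-13\right)\right) \left(-21\right) = \left(24 - 117\right) \left(-21\right) = \left(-93\right) \left(-21\right) = 1953$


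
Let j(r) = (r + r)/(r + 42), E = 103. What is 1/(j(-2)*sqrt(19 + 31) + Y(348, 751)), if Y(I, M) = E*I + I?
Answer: 72384/2619721727 + sqrt(2)/2619721727 ≈ 2.7631e-5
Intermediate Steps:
j(r) = 2*r/(42 + r) (j(r) = (2*r)/(42 + r) = 2*r/(42 + r))
Y(I, M) = 104*I (Y(I, M) = 103*I + I = 104*I)
1/(j(-2)*sqrt(19 + 31) + Y(348, 751)) = 1/((2*(-2)/(42 - 2))*sqrt(19 + 31) + 104*348) = 1/((2*(-2)/40)*sqrt(50) + 36192) = 1/((2*(-2)*(1/40))*(5*sqrt(2)) + 36192) = 1/(-sqrt(2)/2 + 36192) = 1/(36192 - sqrt(2)/2)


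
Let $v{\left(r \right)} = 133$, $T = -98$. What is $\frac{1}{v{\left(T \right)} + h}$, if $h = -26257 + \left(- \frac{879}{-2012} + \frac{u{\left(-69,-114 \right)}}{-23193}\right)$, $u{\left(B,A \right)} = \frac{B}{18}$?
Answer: $- \frac{139992948}{3657114590473} \approx -3.828 \cdot 10^{-5}$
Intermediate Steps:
$u{\left(B,A \right)} = \frac{B}{18}$ ($u{\left(B,A \right)} = B \frac{1}{18} = \frac{B}{18}$)
$h = - \frac{3675733652557}{139992948}$ ($h = -26257 + \left(- \frac{879}{-2012} + \frac{\frac{1}{18} \left(-69\right)}{-23193}\right) = -26257 - - \frac{61183079}{139992948} = -26257 + \left(\frac{879}{2012} + \frac{23}{139158}\right) = -26257 + \frac{61183079}{139992948} = - \frac{3675733652557}{139992948} \approx -26257.0$)
$\frac{1}{v{\left(T \right)} + h} = \frac{1}{133 - \frac{3675733652557}{139992948}} = \frac{1}{- \frac{3657114590473}{139992948}} = - \frac{139992948}{3657114590473}$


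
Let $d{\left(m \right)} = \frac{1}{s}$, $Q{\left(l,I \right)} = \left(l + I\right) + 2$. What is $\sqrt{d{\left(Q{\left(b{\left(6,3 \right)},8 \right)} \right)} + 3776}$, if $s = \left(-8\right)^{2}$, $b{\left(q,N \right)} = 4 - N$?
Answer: $\frac{\sqrt{241665}}{8} \approx 61.449$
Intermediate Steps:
$Q{\left(l,I \right)} = 2 + I + l$ ($Q{\left(l,I \right)} = \left(I + l\right) + 2 = 2 + I + l$)
$s = 64$
$d{\left(m \right)} = \frac{1}{64}$
$\sqrt{d{\left(Q{\left(b{\left(6,3 \right)},8 \right)} \right)} + 3776} = \sqrt{\frac{1}{64} + 3776} = \sqrt{\frac{241665}{64}} = \frac{\sqrt{241665}}{8}$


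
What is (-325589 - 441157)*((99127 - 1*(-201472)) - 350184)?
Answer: 38019100410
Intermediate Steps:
(-325589 - 441157)*((99127 - 1*(-201472)) - 350184) = -766746*((99127 + 201472) - 350184) = -766746*(300599 - 350184) = -766746*(-49585) = 38019100410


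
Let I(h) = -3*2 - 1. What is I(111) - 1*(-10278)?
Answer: 10271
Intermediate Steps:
I(h) = -7 (I(h) = -6 - 1 = -7)
I(111) - 1*(-10278) = -7 - 1*(-10278) = -7 + 10278 = 10271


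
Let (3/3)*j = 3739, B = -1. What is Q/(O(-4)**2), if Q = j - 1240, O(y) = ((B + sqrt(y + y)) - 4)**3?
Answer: 2499/(5 - 2*I*sqrt(2))**6 ≈ -0.069442 + 0.0036669*I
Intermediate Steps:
j = 3739
O(y) = (-5 + sqrt(2)*sqrt(y))**3 (O(y) = ((-1 + sqrt(y + y)) - 4)**3 = ((-1 + sqrt(2*y)) - 4)**3 = ((-1 + sqrt(2)*sqrt(y)) - 4)**3 = (-5 + sqrt(2)*sqrt(y))**3)
Q = 2499 (Q = 3739 - 1240 = 2499)
Q/(O(-4)**2) = 2499/(((-5 + sqrt(2)*sqrt(-4))**3)**2) = 2499/(((-5 + sqrt(2)*(2*I))**3)**2) = 2499/(((-5 + 2*I*sqrt(2))**3)**2) = 2499/((-5 + 2*I*sqrt(2))**6) = 2499/(-5 + 2*I*sqrt(2))**6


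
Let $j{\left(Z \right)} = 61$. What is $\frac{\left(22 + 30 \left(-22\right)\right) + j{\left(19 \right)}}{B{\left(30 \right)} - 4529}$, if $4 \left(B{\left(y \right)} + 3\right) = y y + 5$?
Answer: $\frac{2308}{17223} \approx 0.13401$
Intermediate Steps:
$B{\left(y \right)} = - \frac{7}{4} + \frac{y^{2}}{4}$ ($B{\left(y \right)} = -3 + \frac{y y + 5}{4} = -3 + \frac{y^{2} + 5}{4} = -3 + \frac{5 + y^{2}}{4} = -3 + \left(\frac{5}{4} + \frac{y^{2}}{4}\right) = - \frac{7}{4} + \frac{y^{2}}{4}$)
$\frac{\left(22 + 30 \left(-22\right)\right) + j{\left(19 \right)}}{B{\left(30 \right)} - 4529} = \frac{\left(22 + 30 \left(-22\right)\right) + 61}{\left(- \frac{7}{4} + \frac{30^{2}}{4}\right) - 4529} = \frac{\left(22 - 660\right) + 61}{\left(- \frac{7}{4} + \frac{1}{4} \cdot 900\right) - 4529} = \frac{-638 + 61}{\left(- \frac{7}{4} + 225\right) - 4529} = - \frac{577}{\frac{893}{4} - 4529} = - \frac{577}{- \frac{17223}{4}} = \left(-577\right) \left(- \frac{4}{17223}\right) = \frac{2308}{17223}$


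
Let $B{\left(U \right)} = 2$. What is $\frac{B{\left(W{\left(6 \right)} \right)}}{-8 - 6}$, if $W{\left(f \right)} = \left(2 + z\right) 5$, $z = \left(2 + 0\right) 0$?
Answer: $- \frac{1}{7} \approx -0.14286$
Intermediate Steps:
$z = 0$ ($z = 2 \cdot 0 = 0$)
$W{\left(f \right)} = 10$ ($W{\left(f \right)} = \left(2 + 0\right) 5 = 2 \cdot 5 = 10$)
$\frac{B{\left(W{\left(6 \right)} \right)}}{-8 - 6} = \frac{1}{-8 - 6} \cdot 2 = \frac{1}{-14} \cdot 2 = \left(- \frac{1}{14}\right) 2 = - \frac{1}{7}$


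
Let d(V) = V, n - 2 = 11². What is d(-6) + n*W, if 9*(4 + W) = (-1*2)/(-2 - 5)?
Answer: -10376/21 ≈ -494.10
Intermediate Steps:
n = 123 (n = 2 + 11² = 2 + 121 = 123)
W = -250/63 (W = -4 + ((-1*2)/(-2 - 5))/9 = -4 + (-2/(-7))/9 = -4 + (-2*(-⅐))/9 = -4 + (⅑)*(2/7) = -4 + 2/63 = -250/63 ≈ -3.9683)
d(-6) + n*W = -6 + 123*(-250/63) = -6 - 10250/21 = -10376/21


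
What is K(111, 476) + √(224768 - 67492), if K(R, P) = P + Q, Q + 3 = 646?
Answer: 1119 + 2*√39319 ≈ 1515.6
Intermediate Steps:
Q = 643 (Q = -3 + 646 = 643)
K(R, P) = 643 + P (K(R, P) = P + 643 = 643 + P)
K(111, 476) + √(224768 - 67492) = (643 + 476) + √(224768 - 67492) = 1119 + √157276 = 1119 + 2*√39319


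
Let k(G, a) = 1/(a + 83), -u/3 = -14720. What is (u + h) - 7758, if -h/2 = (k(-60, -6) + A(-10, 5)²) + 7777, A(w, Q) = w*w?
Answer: 65294/77 ≈ 847.97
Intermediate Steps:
u = 44160 (u = -3*(-14720) = 44160)
A(w, Q) = w²
k(G, a) = 1/(83 + a)
h = -2737660/77 (h = -2*((1/(83 - 6) + ((-10)²)²) + 7777) = -2*((1/77 + 100²) + 7777) = -2*((1/77 + 10000) + 7777) = -2*(770001/77 + 7777) = -2*1368830/77 = -2737660/77 ≈ -35554.)
(u + h) - 7758 = (44160 - 2737660/77) - 7758 = 662660/77 - 7758 = 65294/77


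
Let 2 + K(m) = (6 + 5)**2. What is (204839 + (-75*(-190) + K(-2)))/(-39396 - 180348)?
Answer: -27401/27468 ≈ -0.99756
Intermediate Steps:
K(m) = 119 (K(m) = -2 + (6 + 5)**2 = -2 + 11**2 = -2 + 121 = 119)
(204839 + (-75*(-190) + K(-2)))/(-39396 - 180348) = (204839 + (-75*(-190) + 119))/(-39396 - 180348) = (204839 + (14250 + 119))/(-219744) = (204839 + 14369)*(-1/219744) = 219208*(-1/219744) = -27401/27468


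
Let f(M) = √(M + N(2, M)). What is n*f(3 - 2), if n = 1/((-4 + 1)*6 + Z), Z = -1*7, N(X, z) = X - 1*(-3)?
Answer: -√6/25 ≈ -0.097980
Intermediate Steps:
N(X, z) = 3 + X (N(X, z) = X + 3 = 3 + X)
f(M) = √(5 + M) (f(M) = √(M + (3 + 2)) = √(M + 5) = √(5 + M))
Z = -7
n = -1/25 (n = 1/((-4 + 1)*6 - 7) = 1/(-3*6 - 7) = 1/(-18 - 7) = 1/(-25) = -1/25 ≈ -0.040000)
n*f(3 - 2) = -√(5 + (3 - 2))/25 = -√(5 + 1)/25 = -√6/25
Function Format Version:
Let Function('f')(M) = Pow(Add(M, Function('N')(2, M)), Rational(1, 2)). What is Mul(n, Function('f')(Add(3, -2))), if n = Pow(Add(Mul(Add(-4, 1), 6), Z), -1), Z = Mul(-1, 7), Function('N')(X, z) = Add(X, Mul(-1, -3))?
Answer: Mul(Rational(-1, 25), Pow(6, Rational(1, 2))) ≈ -0.097980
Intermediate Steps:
Function('N')(X, z) = Add(3, X) (Function('N')(X, z) = Add(X, 3) = Add(3, X))
Function('f')(M) = Pow(Add(5, M), Rational(1, 2)) (Function('f')(M) = Pow(Add(M, Add(3, 2)), Rational(1, 2)) = Pow(Add(M, 5), Rational(1, 2)) = Pow(Add(5, M), Rational(1, 2)))
Z = -7
n = Rational(-1, 25) (n = Pow(Add(Mul(Add(-4, 1), 6), -7), -1) = Pow(Add(Mul(-3, 6), -7), -1) = Pow(Add(-18, -7), -1) = Pow(-25, -1) = Rational(-1, 25) ≈ -0.040000)
Mul(n, Function('f')(Add(3, -2))) = Mul(Rational(-1, 25), Pow(Add(5, Add(3, -2)), Rational(1, 2))) = Mul(Rational(-1, 25), Pow(Add(5, 1), Rational(1, 2))) = Mul(Rational(-1, 25), Pow(6, Rational(1, 2)))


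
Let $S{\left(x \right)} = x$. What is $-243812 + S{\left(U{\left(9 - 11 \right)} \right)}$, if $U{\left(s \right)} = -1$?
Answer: $-243813$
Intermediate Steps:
$-243812 + S{\left(U{\left(9 - 11 \right)} \right)} = -243812 - 1 = -243813$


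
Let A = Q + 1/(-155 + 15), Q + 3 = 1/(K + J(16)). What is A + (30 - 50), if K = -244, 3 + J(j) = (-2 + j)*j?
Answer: -74223/3220 ≈ -23.051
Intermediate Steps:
J(j) = -3 + j*(-2 + j) (J(j) = -3 + (-2 + j)*j = -3 + j*(-2 + j))
Q = -70/23 (Q = -3 + 1/(-244 + (-3 + 16² - 2*16)) = -3 + 1/(-244 + (-3 + 256 - 32)) = -3 + 1/(-244 + 221) = -3 + 1/(-23) = -3 - 1/23 = -70/23 ≈ -3.0435)
A = -9823/3220 (A = -70/23 + 1/(-155 + 15) = -70/23 + 1/(-140) = -70/23 - 1/140 = -9823/3220 ≈ -3.0506)
A + (30 - 50) = -9823/3220 + (30 - 50) = -9823/3220 - 20 = -74223/3220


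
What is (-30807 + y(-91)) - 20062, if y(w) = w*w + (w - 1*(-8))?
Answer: -42671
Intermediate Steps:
y(w) = 8 + w + w² (y(w) = w² + (w + 8) = w² + (8 + w) = 8 + w + w²)
(-30807 + y(-91)) - 20062 = (-30807 + (8 - 91 + (-91)²)) - 20062 = (-30807 + (8 - 91 + 8281)) - 20062 = (-30807 + 8198) - 20062 = -22609 - 20062 = -42671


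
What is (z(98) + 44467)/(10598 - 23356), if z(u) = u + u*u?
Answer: -54169/12758 ≈ -4.2459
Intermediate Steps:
z(u) = u + u²
(z(98) + 44467)/(10598 - 23356) = (98*(1 + 98) + 44467)/(10598 - 23356) = (98*99 + 44467)/(-12758) = (9702 + 44467)*(-1/12758) = 54169*(-1/12758) = -54169/12758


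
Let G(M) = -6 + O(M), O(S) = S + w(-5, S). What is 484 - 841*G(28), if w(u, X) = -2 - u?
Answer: -20541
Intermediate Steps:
O(S) = 3 + S (O(S) = S + (-2 - 1*(-5)) = S + (-2 + 5) = S + 3 = 3 + S)
G(M) = -3 + M (G(M) = -6 + (3 + M) = -3 + M)
484 - 841*G(28) = 484 - 841*(-3 + 28) = 484 - 841*25 = 484 - 21025 = -20541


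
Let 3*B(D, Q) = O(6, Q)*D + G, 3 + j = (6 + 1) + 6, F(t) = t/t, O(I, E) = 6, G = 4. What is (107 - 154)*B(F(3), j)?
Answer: -470/3 ≈ -156.67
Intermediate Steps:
F(t) = 1
j = 10 (j = -3 + ((6 + 1) + 6) = -3 + (7 + 6) = -3 + 13 = 10)
B(D, Q) = 4/3 + 2*D (B(D, Q) = (6*D + 4)/3 = (4 + 6*D)/3 = 4/3 + 2*D)
(107 - 154)*B(F(3), j) = (107 - 154)*(4/3 + 2*1) = -47*(4/3 + 2) = -47*10/3 = -470/3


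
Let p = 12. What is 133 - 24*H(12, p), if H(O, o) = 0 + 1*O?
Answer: -155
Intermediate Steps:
H(O, o) = O (H(O, o) = 0 + O = O)
133 - 24*H(12, p) = 133 - 24*12 = 133 - 288 = -155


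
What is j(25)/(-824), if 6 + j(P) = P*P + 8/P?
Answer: -15483/20600 ≈ -0.75160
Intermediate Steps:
j(P) = -6 + P**2 + 8/P (j(P) = -6 + (P*P + 8/P) = -6 + (P**2 + 8/P) = -6 + P**2 + 8/P)
j(25)/(-824) = (-6 + 25**2 + 8/25)/(-824) = (-6 + 625 + 8*(1/25))*(-1/824) = (-6 + 625 + 8/25)*(-1/824) = (15483/25)*(-1/824) = -15483/20600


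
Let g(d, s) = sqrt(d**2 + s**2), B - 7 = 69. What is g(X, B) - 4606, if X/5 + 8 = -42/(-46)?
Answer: -4606 + sqrt(3719729)/23 ≈ -4522.1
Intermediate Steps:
B = 76 (B = 7 + 69 = 76)
X = -815/23 (X = -40 + 5*(-42/(-46)) = -40 + 5*(-42*(-1/46)) = -40 + 5*(21/23) = -40 + 105/23 = -815/23 ≈ -35.435)
g(X, B) - 4606 = sqrt((-815/23)**2 + 76**2) - 4606 = sqrt(664225/529 + 5776) - 4606 = sqrt(3719729/529) - 4606 = sqrt(3719729)/23 - 4606 = -4606 + sqrt(3719729)/23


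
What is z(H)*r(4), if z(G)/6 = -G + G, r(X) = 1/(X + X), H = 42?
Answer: 0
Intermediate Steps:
r(X) = 1/(2*X)
z(G) = 0 (z(G) = 6*(-G + G) = 6*0 = 0)
z(H)*r(4) = 0*((½)/4) = 0*((½)*(¼)) = 0*(⅛) = 0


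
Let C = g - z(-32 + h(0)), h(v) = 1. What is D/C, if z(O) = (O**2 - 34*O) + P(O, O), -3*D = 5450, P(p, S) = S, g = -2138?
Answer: 2725/6183 ≈ 0.44072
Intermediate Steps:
D = -5450/3 (D = -1/3*5450 = -5450/3 ≈ -1816.7)
z(O) = O**2 - 33*O (z(O) = (O**2 - 34*O) + O = O**2 - 33*O)
C = -4122 (C = -2138 - (-32 + 1)*(-33 + (-32 + 1)) = -2138 - (-31)*(-33 - 31) = -2138 - (-31)*(-64) = -2138 - 1*1984 = -2138 - 1984 = -4122)
D/C = -5450/3/(-4122) = -5450/3*(-1/4122) = 2725/6183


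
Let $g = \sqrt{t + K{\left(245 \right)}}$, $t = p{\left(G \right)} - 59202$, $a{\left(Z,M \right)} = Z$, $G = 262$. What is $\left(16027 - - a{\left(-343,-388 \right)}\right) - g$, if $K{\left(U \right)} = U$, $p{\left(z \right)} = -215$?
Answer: $15684 - 2 i \sqrt{14793} \approx 15684.0 - 243.25 i$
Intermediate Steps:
$t = -59417$ ($t = -215 - 59202 = -59417$)
$g = 2 i \sqrt{14793}$ ($g = \sqrt{-59417 + 245} = \sqrt{-59172} = 2 i \sqrt{14793} \approx 243.25 i$)
$\left(16027 - - a{\left(-343,-388 \right)}\right) - g = \left(16027 - \left(-1\right) \left(-343\right)\right) - 2 i \sqrt{14793} = \left(16027 - 343\right) - 2 i \sqrt{14793} = 15684 - 2 i \sqrt{14793}$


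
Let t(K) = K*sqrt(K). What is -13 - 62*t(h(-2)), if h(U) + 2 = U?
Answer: -13 + 496*I ≈ -13.0 + 496.0*I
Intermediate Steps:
h(U) = -2 + U
t(K) = K**(3/2)
-13 - 62*t(h(-2)) = -13 - 62*(-2 - 2)**(3/2) = -13 - (-496)*I = -13 + 496*I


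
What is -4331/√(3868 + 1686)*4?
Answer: -8662*√5554/2777 ≈ -232.46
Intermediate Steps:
-4331/√(3868 + 1686)*4 = -4331*√5554/5554*4 = -8662*√5554/2777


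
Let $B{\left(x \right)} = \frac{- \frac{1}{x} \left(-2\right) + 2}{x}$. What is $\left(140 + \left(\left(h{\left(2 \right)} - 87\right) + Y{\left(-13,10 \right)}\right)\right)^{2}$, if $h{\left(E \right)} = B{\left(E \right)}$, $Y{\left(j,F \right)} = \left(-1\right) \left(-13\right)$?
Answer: $\frac{18225}{4} \approx 4556.3$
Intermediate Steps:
$Y{\left(j,F \right)} = 13$
$B{\left(x \right)} = \frac{2 + \frac{2}{x}}{x}$ ($B{\left(x \right)} = \frac{\frac{2}{x} + 2}{x} = \frac{2 + \frac{2}{x}}{x}$)
$h{\left(E \right)} = \frac{2 \left(1 + E\right)}{E^{2}}$
$\left(140 + \left(\left(h{\left(2 \right)} - 87\right) + Y{\left(-13,10 \right)}\right)\right)^{2} = \left(140 + \left(\left(\frac{2 \left(1 + 2\right)}{4} - 87\right) + 13\right)\right)^{2} = \left(140 + \left(\left(2 \cdot \frac{1}{4} \cdot 3 - 87\right) + 13\right)\right)^{2} = \left(140 + \left(\left(\frac{3}{2} - 87\right) + 13\right)\right)^{2} = \left(140 + \left(- \frac{171}{2} + 13\right)\right)^{2} = \left(140 - \frac{145}{2}\right)^{2} = \left(\frac{135}{2}\right)^{2} = \frac{18225}{4}$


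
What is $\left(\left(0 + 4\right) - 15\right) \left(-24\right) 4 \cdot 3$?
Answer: $3168$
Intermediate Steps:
$\left(\left(0 + 4\right) - 15\right) \left(-24\right) 4 \cdot 3 = \left(4 - 15\right) \left(-24\right) 12 = \left(-11\right) \left(-24\right) 12 = 264 \cdot 12 = 3168$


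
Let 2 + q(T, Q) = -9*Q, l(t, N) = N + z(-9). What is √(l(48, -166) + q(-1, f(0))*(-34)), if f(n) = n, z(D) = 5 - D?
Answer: 2*I*√21 ≈ 9.1651*I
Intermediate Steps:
l(t, N) = 14 + N (l(t, N) = N + (5 - 1*(-9)) = N + (5 + 9) = N + 14 = 14 + N)
q(T, Q) = -2 - 9*Q
√(l(48, -166) + q(-1, f(0))*(-34)) = √((14 - 166) + (-2 - 9*0)*(-34)) = √(-152 + (-2 + 0)*(-34)) = √(-152 - 2*(-34)) = √(-152 + 68) = √(-84) = 2*I*√21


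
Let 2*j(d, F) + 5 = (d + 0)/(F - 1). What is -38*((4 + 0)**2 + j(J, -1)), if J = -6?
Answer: -570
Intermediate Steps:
j(d, F) = -5/2 + d/(2*(-1 + F)) (j(d, F) = -5/2 + ((d + 0)/(F - 1))/2 = -5/2 + (d/(-1 + F))/2 = -5/2 + d/(2*(-1 + F)))
-38*((4 + 0)**2 + j(J, -1)) = -38*((4 + 0)**2 + (5 - 6 - 5*(-1))/(2*(-1 - 1))) = -38*(4**2 + (1/2)*(5 - 6 + 5)/(-2)) = -38*(16 + (1/2)*(-1/2)*4) = -38*(16 - 1) = -38*15 = -570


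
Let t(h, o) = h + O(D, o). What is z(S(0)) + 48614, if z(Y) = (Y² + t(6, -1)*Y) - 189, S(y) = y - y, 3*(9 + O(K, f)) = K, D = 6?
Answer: 48425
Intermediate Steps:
O(K, f) = -9 + K/3
S(y) = 0
t(h, o) = -7 + h (t(h, o) = h + (-9 + (⅓)*6) = h + (-9 + 2) = h - 7 = -7 + h)
z(Y) = -189 + Y² - Y (z(Y) = (Y² + (-7 + 6)*Y) - 189 = (Y² - Y) - 189 = -189 + Y² - Y)
z(S(0)) + 48614 = (-189 + 0² - 1*0) + 48614 = (-189 + 0 + 0) + 48614 = -189 + 48614 = 48425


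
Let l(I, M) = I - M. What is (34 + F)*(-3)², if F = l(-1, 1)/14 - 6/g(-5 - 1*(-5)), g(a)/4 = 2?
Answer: 8343/28 ≈ 297.96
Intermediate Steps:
g(a) = 8 (g(a) = 4*2 = 8)
F = -25/28 (F = (-1 - 1*1)/14 - 6/8 = (-1 - 1)*(1/14) - 6*⅛ = -2*1/14 - ¾ = -⅐ - ¾ = -25/28 ≈ -0.89286)
(34 + F)*(-3)² = (34 - 25/28)*(-3)² = (927/28)*9 = 8343/28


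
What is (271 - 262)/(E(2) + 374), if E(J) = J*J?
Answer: 1/42 ≈ 0.023810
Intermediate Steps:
E(J) = J²
(271 - 262)/(E(2) + 374) = (271 - 262)/(2² + 374) = 9/(4 + 374) = 9/378 = 9*(1/378) = 1/42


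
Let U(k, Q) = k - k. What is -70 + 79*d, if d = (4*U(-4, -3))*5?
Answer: -70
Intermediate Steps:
U(k, Q) = 0
d = 0 (d = (4*0)*5 = 0*5 = 0)
-70 + 79*d = -70 + 79*0 = -70 + 0 = -70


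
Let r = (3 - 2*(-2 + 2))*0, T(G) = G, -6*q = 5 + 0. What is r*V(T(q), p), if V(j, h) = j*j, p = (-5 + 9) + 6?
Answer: 0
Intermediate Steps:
p = 10 (p = 4 + 6 = 10)
q = -⅚ (q = -(5 + 0)/6 = -⅙*5 = -⅚ ≈ -0.83333)
V(j, h) = j²
r = 0 (r = (3 - 2*0)*0 = (3 + 0)*0 = 3*0 = 0)
r*V(T(q), p) = 0*(-⅚)² = 0*(25/36) = 0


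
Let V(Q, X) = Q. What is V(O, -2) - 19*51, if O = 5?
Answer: -964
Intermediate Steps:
V(O, -2) - 19*51 = 5 - 19*51 = 5 - 969 = -964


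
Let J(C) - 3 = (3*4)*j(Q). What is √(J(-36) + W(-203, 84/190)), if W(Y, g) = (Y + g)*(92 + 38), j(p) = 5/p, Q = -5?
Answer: I*√9509291/19 ≈ 162.3*I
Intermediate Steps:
J(C) = -9 (J(C) = 3 + (3*4)*(5/(-5)) = 3 + 12*(5*(-⅕)) = 3 + 12*(-1) = 3 - 12 = -9)
W(Y, g) = 130*Y + 130*g (W(Y, g) = (Y + g)*130 = 130*Y + 130*g)
√(J(-36) + W(-203, 84/190)) = √(-9 + (130*(-203) + 130*(84/190))) = √(-9 + (-26390 + 130*(84*(1/190)))) = √(-9 + (-26390 + 130*(42/95))) = √(-9 + (-26390 + 1092/19)) = √(-9 - 500318/19) = √(-500489/19) = I*√9509291/19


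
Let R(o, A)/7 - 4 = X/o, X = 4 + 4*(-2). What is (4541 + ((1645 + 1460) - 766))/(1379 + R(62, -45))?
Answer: 213280/43603 ≈ 4.8914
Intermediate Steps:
X = -4 (X = 4 - 8 = -4)
R(o, A) = 28 - 28/o (R(o, A) = 28 + 7*(-4/o) = 28 - 28/o)
(4541 + ((1645 + 1460) - 766))/(1379 + R(62, -45)) = (4541 + ((1645 + 1460) - 766))/(1379 + (28 - 28/62)) = (4541 + (3105 - 766))/(1379 + (28 - 28*1/62)) = (4541 + 2339)/(1379 + (28 - 14/31)) = 6880/(1379 + 854/31) = 6880/(43603/31) = 6880*(31/43603) = 213280/43603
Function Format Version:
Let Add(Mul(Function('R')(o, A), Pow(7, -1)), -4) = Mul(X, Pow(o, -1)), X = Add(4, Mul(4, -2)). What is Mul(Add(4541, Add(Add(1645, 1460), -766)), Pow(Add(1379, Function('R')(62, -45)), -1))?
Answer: Rational(213280, 43603) ≈ 4.8914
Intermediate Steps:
X = -4 (X = Add(4, -8) = -4)
Function('R')(o, A) = Add(28, Mul(-28, Pow(o, -1))) (Function('R')(o, A) = Add(28, Mul(7, Mul(-4, Pow(o, -1)))) = Add(28, Mul(-28, Pow(o, -1))))
Mul(Add(4541, Add(Add(1645, 1460), -766)), Pow(Add(1379, Function('R')(62, -45)), -1)) = Mul(Add(4541, Add(Add(1645, 1460), -766)), Pow(Add(1379, Add(28, Mul(-28, Pow(62, -1)))), -1)) = Mul(Add(4541, Add(3105, -766)), Pow(Add(1379, Add(28, Mul(-28, Rational(1, 62)))), -1)) = Mul(Add(4541, 2339), Pow(Add(1379, Add(28, Rational(-14, 31))), -1)) = Mul(6880, Pow(Add(1379, Rational(854, 31)), -1)) = Mul(6880, Pow(Rational(43603, 31), -1)) = Mul(6880, Rational(31, 43603)) = Rational(213280, 43603)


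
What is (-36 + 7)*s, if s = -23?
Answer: 667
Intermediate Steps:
(-36 + 7)*s = (-36 + 7)*(-23) = -29*(-23) = 667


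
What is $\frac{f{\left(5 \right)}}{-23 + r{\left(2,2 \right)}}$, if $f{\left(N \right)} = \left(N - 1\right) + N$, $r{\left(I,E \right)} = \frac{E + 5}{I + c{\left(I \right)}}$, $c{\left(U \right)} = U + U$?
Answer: $- \frac{54}{131} \approx -0.41221$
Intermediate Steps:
$c{\left(U \right)} = 2 U$
$r{\left(I,E \right)} = \frac{5 + E}{3 I}$ ($r{\left(I,E \right)} = \frac{E + 5}{I + 2 I} = \frac{5 + E}{3 I}$)
$f{\left(N \right)} = -1 + 2 N$ ($f{\left(N \right)} = \left(-1 + N\right) + N = -1 + 2 N$)
$\frac{f{\left(5 \right)}}{-23 + r{\left(2,2 \right)}} = \frac{-1 + 2 \cdot 5}{-23 + \frac{5 + 2}{3 \cdot 2}} = \frac{-1 + 10}{-23 + \frac{1}{3} \cdot \frac{1}{2} \cdot 7} = \frac{1}{-23 + \frac{7}{6}} \cdot 9 = \frac{1}{- \frac{131}{6}} \cdot 9 = \left(- \frac{6}{131}\right) 9 = - \frac{54}{131}$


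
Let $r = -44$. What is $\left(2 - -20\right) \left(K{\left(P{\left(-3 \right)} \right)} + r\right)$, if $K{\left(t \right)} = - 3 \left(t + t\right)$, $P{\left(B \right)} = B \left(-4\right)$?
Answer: $-2552$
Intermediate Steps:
$P{\left(B \right)} = - 4 B$
$K{\left(t \right)} = - 6 t$ ($K{\left(t \right)} = - 3 \cdot 2 t = - 6 t$)
$\left(2 - -20\right) \left(K{\left(P{\left(-3 \right)} \right)} + r\right) = \left(2 - -20\right) \left(- 6 \left(\left(-4\right) \left(-3\right)\right) - 44\right) = \left(2 + 20\right) \left(\left(-6\right) 12 - 44\right) = 22 \left(-72 - 44\right) = 22 \left(-116\right) = -2552$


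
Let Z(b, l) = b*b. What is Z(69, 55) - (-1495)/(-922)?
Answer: 4388147/922 ≈ 4759.4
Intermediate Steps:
Z(b, l) = b²
Z(69, 55) - (-1495)/(-922) = 69² - (-1495)/(-922) = 4761 - (-1495)*(-1)/922 = 4761 - 1*1495/922 = 4761 - 1495/922 = 4388147/922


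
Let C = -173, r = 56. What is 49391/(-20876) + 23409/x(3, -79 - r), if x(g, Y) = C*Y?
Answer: -24623723/18057740 ≈ -1.3636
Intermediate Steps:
x(g, Y) = -173*Y
49391/(-20876) + 23409/x(3, -79 - r) = 49391/(-20876) + 23409/((-173*(-79 - 1*56))) = 49391*(-1/20876) + 23409/((-173*(-79 - 56))) = -49391/20876 + 23409/((-173*(-135))) = -49391/20876 + 23409/23355 = -49391/20876 + 23409*(1/23355) = -49391/20876 + 867/865 = -24623723/18057740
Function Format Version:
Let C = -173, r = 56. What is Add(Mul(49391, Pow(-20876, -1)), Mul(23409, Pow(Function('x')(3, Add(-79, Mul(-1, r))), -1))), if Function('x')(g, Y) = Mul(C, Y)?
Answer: Rational(-24623723, 18057740) ≈ -1.3636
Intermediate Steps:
Function('x')(g, Y) = Mul(-173, Y)
Add(Mul(49391, Pow(-20876, -1)), Mul(23409, Pow(Function('x')(3, Add(-79, Mul(-1, r))), -1))) = Add(Mul(49391, Pow(-20876, -1)), Mul(23409, Pow(Mul(-173, Add(-79, Mul(-1, 56))), -1))) = Add(Mul(49391, Rational(-1, 20876)), Mul(23409, Pow(Mul(-173, Add(-79, -56)), -1))) = Add(Rational(-49391, 20876), Mul(23409, Pow(Mul(-173, -135), -1))) = Add(Rational(-49391, 20876), Mul(23409, Pow(23355, -1))) = Add(Rational(-49391, 20876), Mul(23409, Rational(1, 23355))) = Add(Rational(-49391, 20876), Rational(867, 865)) = Rational(-24623723, 18057740)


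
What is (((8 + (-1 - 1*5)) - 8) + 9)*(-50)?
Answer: -150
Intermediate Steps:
(((8 + (-1 - 1*5)) - 8) + 9)*(-50) = (((8 + (-1 - 5)) - 8) + 9)*(-50) = (((8 - 6) - 8) + 9)*(-50) = ((2 - 8) + 9)*(-50) = (-6 + 9)*(-50) = 3*(-50) = -150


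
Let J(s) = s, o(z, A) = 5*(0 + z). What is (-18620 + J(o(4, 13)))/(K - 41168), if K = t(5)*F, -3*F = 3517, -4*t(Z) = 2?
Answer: 111600/243491 ≈ 0.45833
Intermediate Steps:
t(Z) = -1/2 (t(Z) = -1/4*2 = -1/2)
o(z, A) = 5*z
F = -3517/3 (F = -1/3*3517 = -3517/3 ≈ -1172.3)
K = 3517/6 (K = -1/2*(-3517/3) = 3517/6 ≈ 586.17)
(-18620 + J(o(4, 13)))/(K - 41168) = (-18620 + 5*4)/(3517/6 - 41168) = (-18620 + 20)/(-243491/6) = -18600*(-6/243491) = 111600/243491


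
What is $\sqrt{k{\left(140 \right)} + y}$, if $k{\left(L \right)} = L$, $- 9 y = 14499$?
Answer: $i \sqrt{1471} \approx 38.354 i$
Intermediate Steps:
$y = -1611$ ($y = \left(- \frac{1}{9}\right) 14499 = -1611$)
$\sqrt{k{\left(140 \right)} + y} = \sqrt{140 - 1611} = \sqrt{-1471} = i \sqrt{1471}$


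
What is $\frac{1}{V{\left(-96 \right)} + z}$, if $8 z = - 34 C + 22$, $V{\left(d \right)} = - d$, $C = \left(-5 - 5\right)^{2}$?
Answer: $- \frac{4}{1305} \approx -0.0030651$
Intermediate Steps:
$C = 100$ ($C = \left(-10\right)^{2} = 100$)
$z = - \frac{1689}{4}$ ($z = \frac{\left(-34\right) 100 + 22}{8} = \frac{-3400 + 22}{8} = \frac{1}{8} \left(-3378\right) = - \frac{1689}{4} \approx -422.25$)
$\frac{1}{V{\left(-96 \right)} + z} = \frac{1}{\left(-1\right) \left(-96\right) - \frac{1689}{4}} = \frac{1}{96 - \frac{1689}{4}} = \frac{1}{- \frac{1305}{4}} = - \frac{4}{1305}$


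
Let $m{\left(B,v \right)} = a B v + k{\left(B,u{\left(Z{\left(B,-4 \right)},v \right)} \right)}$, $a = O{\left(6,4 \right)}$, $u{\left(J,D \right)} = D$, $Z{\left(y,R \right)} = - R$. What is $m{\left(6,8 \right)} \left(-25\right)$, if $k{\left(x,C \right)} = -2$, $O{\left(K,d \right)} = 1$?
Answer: $-1150$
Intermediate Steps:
$a = 1$
$m{\left(B,v \right)} = -2 + B v$ ($m{\left(B,v \right)} = 1 B v - 2 = B v - 2 = -2 + B v$)
$m{\left(6,8 \right)} \left(-25\right) = \left(-2 + 6 \cdot 8\right) \left(-25\right) = \left(-2 + 48\right) \left(-25\right) = 46 \left(-25\right) = -1150$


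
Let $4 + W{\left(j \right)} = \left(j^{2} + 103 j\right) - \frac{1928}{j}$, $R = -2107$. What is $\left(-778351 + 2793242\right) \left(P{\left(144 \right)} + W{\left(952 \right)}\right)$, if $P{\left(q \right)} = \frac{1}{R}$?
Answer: $\frac{4263859592176138}{2107} \approx 2.0237 \cdot 10^{12}$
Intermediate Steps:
$P{\left(q \right)} = - \frac{1}{2107}$ ($P{\left(q \right)} = \frac{1}{-2107} = - \frac{1}{2107}$)
$W{\left(j \right)} = -4 + j^{2} - \frac{1928}{j} + 103 j$ ($W{\left(j \right)} = -4 - \left(- j^{2} - 103 j + \frac{1928}{j}\right) = -4 + \left(j^{2} - \frac{1928}{j} + 103 j\right) = -4 + j^{2} - \frac{1928}{j} + 103 j$)
$\left(-778351 + 2793242\right) \left(P{\left(144 \right)} + W{\left(952 \right)}\right) = \left(-778351 + 2793242\right) \left(- \frac{1}{2107} + \left(-4 + 952^{2} - \frac{1928}{952} + 103 \cdot 952\right)\right) = 2014891 \left(- \frac{1}{2107} + \left(-4 + 906304 - \frac{241}{119} + 98056\right)\right) = 2014891 \left(- \frac{1}{2107} + \frac{119518123}{119}\right) = 2014891 \cdot \frac{35974955006}{35819} = \frac{4263859592176138}{2107}$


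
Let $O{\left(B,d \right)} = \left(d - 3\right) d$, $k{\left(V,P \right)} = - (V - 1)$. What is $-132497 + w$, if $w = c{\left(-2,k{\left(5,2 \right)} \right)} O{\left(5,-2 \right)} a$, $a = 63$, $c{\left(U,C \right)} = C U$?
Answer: $-127457$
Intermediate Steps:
$k{\left(V,P \right)} = 1 - V$ ($k{\left(V,P \right)} = - (-1 + V) = 1 - V$)
$O{\left(B,d \right)} = d \left(-3 + d\right)$ ($O{\left(B,d \right)} = \left(-3 + d\right) d = d \left(-3 + d\right)$)
$w = 5040$ ($w = \left(1 - 5\right) \left(-2\right) \left(- 2 \left(-3 - 2\right)\right) 63 = \left(1 - 5\right) \left(-2\right) \left(\left(-2\right) \left(-5\right)\right) 63 = \left(-4\right) \left(-2\right) 10 \cdot 63 = 8 \cdot 10 \cdot 63 = 80 \cdot 63 = 5040$)
$-132497 + w = -132497 + 5040 = -127457$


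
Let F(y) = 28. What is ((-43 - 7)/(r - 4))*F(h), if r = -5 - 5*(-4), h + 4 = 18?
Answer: -1400/11 ≈ -127.27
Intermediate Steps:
h = 14 (h = -4 + 18 = 14)
r = 15 (r = -5 + 20 = 15)
((-43 - 7)/(r - 4))*F(h) = ((-43 - 7)/(15 - 4))*28 = -50/11*28 = -1400/11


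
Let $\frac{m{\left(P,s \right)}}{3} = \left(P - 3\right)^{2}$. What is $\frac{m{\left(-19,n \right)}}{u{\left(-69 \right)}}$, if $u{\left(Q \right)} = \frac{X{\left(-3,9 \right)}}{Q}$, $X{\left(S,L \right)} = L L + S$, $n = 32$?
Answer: $- \frac{16698}{13} \approx -1284.5$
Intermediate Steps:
$X{\left(S,L \right)} = S + L^{2}$ ($X{\left(S,L \right)} = L^{2} + S = S + L^{2}$)
$m{\left(P,s \right)} = 3 \left(-3 + P\right)^{2}$ ($m{\left(P,s \right)} = 3 \left(P - 3\right)^{2} = 3 \left(-3 + P\right)^{2}$)
$u{\left(Q \right)} = \frac{78}{Q}$ ($u{\left(Q \right)} = \frac{-3 + 9^{2}}{Q} = \frac{-3 + 81}{Q} = \frac{78}{Q}$)
$\frac{m{\left(-19,n \right)}}{u{\left(-69 \right)}} = \frac{3 \left(-3 - 19\right)^{2}}{78 \frac{1}{-69}} = \frac{3 \left(-22\right)^{2}}{78 \left(- \frac{1}{69}\right)} = \frac{3 \cdot 484}{- \frac{26}{23}} = 1452 \left(- \frac{23}{26}\right) = - \frac{16698}{13}$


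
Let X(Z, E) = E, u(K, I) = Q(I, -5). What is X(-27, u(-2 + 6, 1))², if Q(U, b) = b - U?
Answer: 36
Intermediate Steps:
u(K, I) = -5 - I
X(-27, u(-2 + 6, 1))² = (-5 - 1*1)² = (-5 - 1)² = (-6)² = 36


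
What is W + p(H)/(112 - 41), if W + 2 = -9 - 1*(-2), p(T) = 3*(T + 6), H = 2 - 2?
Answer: -621/71 ≈ -8.7465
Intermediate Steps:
H = 0
p(T) = 18 + 3*T (p(T) = 3*(6 + T) = 18 + 3*T)
W = -9 (W = -2 + (-9 - 1*(-2)) = -2 + (-9 + 2) = -2 - 7 = -9)
W + p(H)/(112 - 41) = -9 + (18 + 3*0)/(112 - 41) = -9 + (18 + 0)/71 = -9 + 18*(1/71) = -9 + 18/71 = -621/71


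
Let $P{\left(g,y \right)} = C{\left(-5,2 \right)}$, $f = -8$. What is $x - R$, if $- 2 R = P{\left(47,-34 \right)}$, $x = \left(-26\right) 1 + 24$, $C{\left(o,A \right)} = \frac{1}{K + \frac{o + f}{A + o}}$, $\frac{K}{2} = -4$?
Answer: $- \frac{47}{22} \approx -2.1364$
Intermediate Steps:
$K = -8$ ($K = 2 \left(-4\right) = -8$)
$C{\left(o,A \right)} = \frac{1}{-8 + \frac{-8 + o}{A + o}}$ ($C{\left(o,A \right)} = \frac{1}{-8 + \frac{o - 8}{A + o}} = \frac{1}{-8 + \frac{-8 + o}{A + o}}$)
$P{\left(g,y \right)} = - \frac{3}{11}$ ($P{\left(g,y \right)} = \frac{2 - 5}{-8 - 16 - -35} = \frac{1}{-8 - 16 + 35} \left(-3\right) = \frac{1}{11} \left(-3\right) = - \frac{3}{11}$)
$x = -2$ ($x = -26 + 24 = -2$)
$R = \frac{3}{22}$ ($R = \left(- \frac{1}{2}\right) \left(- \frac{3}{11}\right) = \frac{3}{22} \approx 0.13636$)
$x - R = -2 - \frac{3}{22} = - \frac{47}{22}$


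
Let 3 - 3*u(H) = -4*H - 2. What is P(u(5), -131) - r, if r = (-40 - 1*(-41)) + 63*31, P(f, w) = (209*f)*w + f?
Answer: -230104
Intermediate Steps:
u(H) = 5/3 + 4*H/3 (u(H) = 1 - (-4*H - 2)/3 = 1 - (-2 - 4*H)/3 = 1 + (⅔ + 4*H/3) = 5/3 + 4*H/3)
P(f, w) = f + 209*f*w (P(f, w) = 209*f*w + f = f + 209*f*w)
r = 1954 (r = (-40 + 41) + 1953 = 1 + 1953 = 1954)
P(u(5), -131) - r = (5/3 + (4/3)*5)*(1 + 209*(-131)) - 1*1954 = (5/3 + 20/3)*(1 - 27379) - 1954 = (25/3)*(-27378) - 1954 = -228150 - 1954 = -230104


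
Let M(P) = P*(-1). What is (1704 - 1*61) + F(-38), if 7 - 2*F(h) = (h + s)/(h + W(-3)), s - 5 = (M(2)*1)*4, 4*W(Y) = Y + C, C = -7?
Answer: 266651/162 ≈ 1646.0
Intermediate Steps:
M(P) = -P
W(Y) = -7/4 + Y/4 (W(Y) = (Y - 7)/4 = (-7 + Y)/4 = -7/4 + Y/4)
s = -3 (s = 5 + (-1*2*1)*4 = 5 - 2*1*4 = 5 - 2*4 = 5 - 8 = -3)
F(h) = 7/2 - (-3 + h)/(2*(-5/2 + h)) (F(h) = 7/2 - (h - 3)/(2*(h + (-7/4 + (¼)*(-3)))) = 7/2 - (-3 + h)/(2*(h + (-7/4 - ¾))) = 7/2 - (-3 + h)/(2*(h - 5/2)) = 7/2 - (-3 + h)/(2*(-5/2 + h)))
(1704 - 1*61) + F(-38) = (1704 - 1*61) + (-29 + 12*(-38))/(2*(-5 + 2*(-38))) = (1704 - 61) + (-29 - 456)/(2*(-5 - 76)) = 1643 + (½)*(-485)/(-81) = 1643 + (½)*(-1/81)*(-485) = 1643 + 485/162 = 266651/162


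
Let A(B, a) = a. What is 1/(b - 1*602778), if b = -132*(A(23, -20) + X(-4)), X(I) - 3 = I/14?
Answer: -7/4203474 ≈ -1.6653e-6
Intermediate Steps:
X(I) = 3 + I/14
b = 15972/7 (b = -132*(-20 + (3 + (1/14)*(-4))) = -132*(-20 + (3 - 2/7)) = -132*(-20 + 19/7) = -132*(-121/7) = 15972/7 ≈ 2281.7)
1/(b - 1*602778) = 1/(15972/7 - 1*602778) = 1/(15972/7 - 602778) = 1/(-4203474/7) = -7/4203474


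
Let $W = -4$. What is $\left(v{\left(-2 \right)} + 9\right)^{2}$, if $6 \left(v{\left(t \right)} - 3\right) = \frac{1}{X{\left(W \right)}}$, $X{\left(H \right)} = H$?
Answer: $\frac{82369}{576} \approx 143.0$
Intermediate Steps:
$v{\left(t \right)} = \frac{71}{24}$ ($v{\left(t \right)} = 3 + \frac{1}{6 \left(-4\right)} = 3 + \frac{1}{6} \left(- \frac{1}{4}\right) = 3 - \frac{1}{24} = \frac{71}{24}$)
$\left(v{\left(-2 \right)} + 9\right)^{2} = \left(\frac{71}{24} + 9\right)^{2} = \left(\frac{287}{24}\right)^{2} = \frac{82369}{576}$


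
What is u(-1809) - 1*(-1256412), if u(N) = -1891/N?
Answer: 2272851199/1809 ≈ 1.2564e+6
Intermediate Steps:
u(-1809) - 1*(-1256412) = -1891/(-1809) - 1*(-1256412) = -1891*(-1/1809) + 1256412 = 1891/1809 + 1256412 = 2272851199/1809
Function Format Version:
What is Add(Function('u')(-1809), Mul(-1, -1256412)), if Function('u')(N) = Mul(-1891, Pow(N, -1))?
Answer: Rational(2272851199, 1809) ≈ 1.2564e+6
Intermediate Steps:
Add(Function('u')(-1809), Mul(-1, -1256412)) = Add(Mul(-1891, Pow(-1809, -1)), Mul(-1, -1256412)) = Add(Mul(-1891, Rational(-1, 1809)), 1256412) = Add(Rational(1891, 1809), 1256412) = Rational(2272851199, 1809)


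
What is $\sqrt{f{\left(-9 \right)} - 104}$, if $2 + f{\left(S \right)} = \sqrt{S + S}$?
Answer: $\sqrt{-106 + 3 i \sqrt{2}} \approx 0.206 + 10.298 i$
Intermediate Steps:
$f{\left(S \right)} = -2 + \sqrt{2} \sqrt{S}$ ($f{\left(S \right)} = -2 + \sqrt{S + S} = -2 + \sqrt{2 S} = -2 + \sqrt{2} \sqrt{S}$)
$\sqrt{f{\left(-9 \right)} - 104} = \sqrt{\left(-2 + \sqrt{2} \sqrt{-9}\right) - 104} = \sqrt{\left(-2 + \sqrt{2} \cdot 3 i\right) - 104} = \sqrt{\left(-2 + 3 i \sqrt{2}\right) - 104} = \sqrt{-106 + 3 i \sqrt{2}}$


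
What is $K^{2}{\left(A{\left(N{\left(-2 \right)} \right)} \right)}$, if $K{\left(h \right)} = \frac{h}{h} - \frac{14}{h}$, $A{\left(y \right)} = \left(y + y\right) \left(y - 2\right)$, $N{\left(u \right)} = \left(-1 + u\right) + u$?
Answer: $\frac{16}{25} \approx 0.64$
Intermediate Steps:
$N{\left(u \right)} = -1 + 2 u$
$A{\left(y \right)} = 2 y \left(-2 + y\right)$
$K{\left(h \right)} = 1 - \frac{14}{h}$
$K^{2}{\left(A{\left(N{\left(-2 \right)} \right)} \right)} = \left(\frac{-14 + 2 \left(-1 + 2 \left(-2\right)\right) \left(-2 + \left(-1 + 2 \left(-2\right)\right)\right)}{2 \left(-1 + 2 \left(-2\right)\right) \left(-2 + \left(-1 + 2 \left(-2\right)\right)\right)}\right)^{2} = \left(\frac{-14 + 2 \left(-1 - 4\right) \left(-2 - 5\right)}{2 \left(-1 - 4\right) \left(-2 - 5\right)}\right)^{2} = \left(\frac{-14 + 2 \left(-5\right) \left(-2 - 5\right)}{2 \left(-5\right) \left(-2 - 5\right)}\right)^{2} = \left(\frac{-14 + 2 \left(-5\right) \left(-7\right)}{2 \left(-5\right) \left(-7\right)}\right)^{2} = \left(\frac{-14 + 70}{70}\right)^{2} = \left(\frac{1}{70} \cdot 56\right)^{2} = \left(\frac{4}{5}\right)^{2} = \frac{16}{25}$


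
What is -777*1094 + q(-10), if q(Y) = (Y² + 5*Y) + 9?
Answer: -849979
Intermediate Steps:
q(Y) = 9 + Y² + 5*Y
-777*1094 + q(-10) = -777*1094 + (9 + (-10)² + 5*(-10)) = -850038 + (9 + 100 - 50) = -850038 + 59 = -849979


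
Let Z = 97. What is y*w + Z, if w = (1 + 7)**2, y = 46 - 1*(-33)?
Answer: 5153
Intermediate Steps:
y = 79 (y = 46 + 33 = 79)
w = 64 (w = 8**2 = 64)
y*w + Z = 79*64 + 97 = 5056 + 97 = 5153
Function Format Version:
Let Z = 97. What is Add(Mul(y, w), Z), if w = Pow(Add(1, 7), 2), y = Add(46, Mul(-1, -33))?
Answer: 5153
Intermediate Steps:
y = 79 (y = Add(46, 33) = 79)
w = 64 (w = Pow(8, 2) = 64)
Add(Mul(y, w), Z) = Add(Mul(79, 64), 97) = Add(5056, 97) = 5153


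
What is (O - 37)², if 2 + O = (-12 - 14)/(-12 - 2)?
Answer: 67600/49 ≈ 1379.6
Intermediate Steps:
O = -⅐ (O = -2 + (-12 - 14)/(-12 - 2) = -2 - 26/(-14) = -2 - 26*(-1/14) = -2 + 13/7 = -⅐ ≈ -0.14286)
(O - 37)² = (-⅐ - 37)² = (-260/7)² = 67600/49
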